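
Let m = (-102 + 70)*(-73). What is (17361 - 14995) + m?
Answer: 4702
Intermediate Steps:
m = 2336 (m = -32*(-73) = 2336)
(17361 - 14995) + m = (17361 - 14995) + 2336 = 2366 + 2336 = 4702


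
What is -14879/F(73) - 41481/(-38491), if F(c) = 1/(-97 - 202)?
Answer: 171239610592/38491 ≈ 4.4488e+6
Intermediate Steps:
F(c) = -1/299 (F(c) = 1/(-299) = -1/299)
-14879/F(73) - 41481/(-38491) = -14879/(-1/299) - 41481/(-38491) = -14879*(-299) - 41481*(-1/38491) = 4448821 + 41481/38491 = 171239610592/38491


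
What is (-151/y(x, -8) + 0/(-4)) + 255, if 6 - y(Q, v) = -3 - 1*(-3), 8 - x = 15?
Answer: 1379/6 ≈ 229.83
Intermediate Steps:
x = -7 (x = 8 - 1*15 = 8 - 15 = -7)
y(Q, v) = 6 (y(Q, v) = 6 - (-3 - 1*(-3)) = 6 - (-3 + 3) = 6 - 1*0 = 6 + 0 = 6)
(-151/y(x, -8) + 0/(-4)) + 255 = (-151/6 + 0/(-4)) + 255 = (-151*1/6 + 0*(-1/4)) + 255 = (-151/6 + 0) + 255 = -151/6 + 255 = 1379/6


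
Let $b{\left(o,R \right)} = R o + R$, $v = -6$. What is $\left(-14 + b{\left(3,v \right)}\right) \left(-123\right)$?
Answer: $4674$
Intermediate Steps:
$b{\left(o,R \right)} = R + R o$
$\left(-14 + b{\left(3,v \right)}\right) \left(-123\right) = \left(-14 - 6 \left(1 + 3\right)\right) \left(-123\right) = \left(-14 - 24\right) \left(-123\right) = \left(-38\right) \left(-123\right) = 4674$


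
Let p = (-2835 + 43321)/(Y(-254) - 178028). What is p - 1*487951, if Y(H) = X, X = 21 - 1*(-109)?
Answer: -43402773742/88949 ≈ -4.8795e+5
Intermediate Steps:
X = 130 (X = 21 + 109 = 130)
Y(H) = 130
p = -20243/88949 (p = (-2835 + 43321)/(130 - 178028) = 40486/(-177898) = 40486*(-1/177898) = -20243/88949 ≈ -0.22758)
p - 1*487951 = -20243/88949 - 1*487951 = -20243/88949 - 487951 = -43402773742/88949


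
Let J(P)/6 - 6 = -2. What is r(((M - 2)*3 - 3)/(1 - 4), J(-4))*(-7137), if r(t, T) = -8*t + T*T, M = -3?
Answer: -3768336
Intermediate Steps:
J(P) = 24 (J(P) = 36 + 6*(-2) = 36 - 12 = 24)
r(t, T) = T² - 8*t (r(t, T) = -8*t + T² = T² - 8*t)
r(((M - 2)*3 - 3)/(1 - 4), J(-4))*(-7137) = (24² - 8*((-3 - 2)*3 - 3)/(1 - 4))*(-7137) = (576 - 8*(-5*3 - 3)/(-3))*(-7137) = (576 - 8*(-15 - 3)*(-1)/3)*(-7137) = (576 - (-144)*(-1)/3)*(-7137) = (576 - 8*6)*(-7137) = (576 - 48)*(-7137) = 528*(-7137) = -3768336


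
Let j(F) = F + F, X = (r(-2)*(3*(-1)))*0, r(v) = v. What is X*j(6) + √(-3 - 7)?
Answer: I*√10 ≈ 3.1623*I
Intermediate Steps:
X = 0 (X = -6*(-1)*0 = -2*(-3)*0 = 6*0 = 0)
j(F) = 2*F
X*j(6) + √(-3 - 7) = 0*(2*6) + √(-3 - 7) = 0*12 + √(-10) = 0 + I*√10 = I*√10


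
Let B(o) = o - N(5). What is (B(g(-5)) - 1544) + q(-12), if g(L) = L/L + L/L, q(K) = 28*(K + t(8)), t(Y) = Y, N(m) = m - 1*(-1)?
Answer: -1660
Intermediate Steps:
N(m) = 1 + m (N(m) = m + 1 = 1 + m)
q(K) = 224 + 28*K (q(K) = 28*(K + 8) = 28*(8 + K) = 224 + 28*K)
g(L) = 2 (g(L) = 1 + 1 = 2)
B(o) = -6 + o (B(o) = o - (1 + 5) = o - 1*6 = o - 6 = -6 + o)
(B(g(-5)) - 1544) + q(-12) = ((-6 + 2) - 1544) + (224 + 28*(-12)) = (-4 - 1544) + (224 - 336) = -1548 - 112 = -1660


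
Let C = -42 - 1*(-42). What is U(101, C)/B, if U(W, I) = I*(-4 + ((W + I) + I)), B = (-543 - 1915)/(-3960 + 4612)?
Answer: 0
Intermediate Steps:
C = 0 (C = -42 + 42 = 0)
B = -1229/326 (B = -2458/652 = -2458*1/652 = -1229/326 ≈ -3.7699)
U(W, I) = I*(-4 + W + 2*I) (U(W, I) = I*(-4 + ((I + W) + I)) = I*(-4 + (W + 2*I)) = I*(-4 + W + 2*I))
U(101, C)/B = (0*(-4 + 101 + 2*0))/(-1229/326) = (0*(-4 + 101 + 0))*(-326/1229) = (0*97)*(-326/1229) = 0*(-326/1229) = 0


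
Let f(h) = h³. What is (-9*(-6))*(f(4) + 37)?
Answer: 5454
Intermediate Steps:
(-9*(-6))*(f(4) + 37) = (-9*(-6))*(4³ + 37) = 54*(64 + 37) = 54*101 = 5454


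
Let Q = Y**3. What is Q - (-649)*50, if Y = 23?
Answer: 44617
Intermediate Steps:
Q = 12167 (Q = 23**3 = 12167)
Q - (-649)*50 = 12167 - (-649)*50 = 12167 - 1*(-32450) = 12167 + 32450 = 44617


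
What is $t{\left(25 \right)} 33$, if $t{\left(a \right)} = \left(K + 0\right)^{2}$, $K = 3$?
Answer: $297$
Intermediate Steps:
$t{\left(a \right)} = 9$ ($t{\left(a \right)} = \left(3 + 0\right)^{2} = 3^{2} = 9$)
$t{\left(25 \right)} 33 = 9 \cdot 33 = 297$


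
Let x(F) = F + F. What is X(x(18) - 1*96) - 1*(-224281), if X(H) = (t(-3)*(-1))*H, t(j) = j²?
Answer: 224821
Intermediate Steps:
x(F) = 2*F
X(H) = -9*H (X(H) = ((-3)²*(-1))*H = (9*(-1))*H = -9*H)
X(x(18) - 1*96) - 1*(-224281) = -9*(2*18 - 1*96) - 1*(-224281) = -9*(36 - 96) + 224281 = -9*(-60) + 224281 = 540 + 224281 = 224821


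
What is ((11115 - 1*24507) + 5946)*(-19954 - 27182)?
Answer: 350974656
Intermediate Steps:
((11115 - 1*24507) + 5946)*(-19954 - 27182) = ((11115 - 24507) + 5946)*(-47136) = (-13392 + 5946)*(-47136) = -7446*(-47136) = 350974656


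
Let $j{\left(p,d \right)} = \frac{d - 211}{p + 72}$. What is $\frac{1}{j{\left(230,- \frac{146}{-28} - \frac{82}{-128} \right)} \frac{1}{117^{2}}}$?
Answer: $- \frac{617355648}{30635} \approx -20152.0$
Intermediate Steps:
$j{\left(p,d \right)} = \frac{-211 + d}{72 + p}$
$\frac{1}{j{\left(230,- \frac{146}{-28} - \frac{82}{-128} \right)} \frac{1}{117^{2}}} = \frac{1}{\frac{-211 - \left(- \frac{73}{14} - \frac{41}{64}\right)}{72 + 230} \frac{1}{117^{2}}} = \frac{1}{\frac{-211 - - \frac{2623}{448}}{302} \cdot \frac{1}{13689}} = \frac{1}{\frac{-211 + \left(\frac{73}{14} + \frac{41}{64}\right)}{302} \cdot \frac{1}{13689}} = \frac{1}{\frac{-211 + \frac{2623}{448}}{302} \cdot \frac{1}{13689}} = \frac{1}{\frac{1}{302} \left(- \frac{91905}{448}\right) \frac{1}{13689}} = \frac{1}{\left(- \frac{91905}{135296}\right) \frac{1}{13689}} = \frac{1}{- \frac{30635}{617355648}} = - \frac{617355648}{30635}$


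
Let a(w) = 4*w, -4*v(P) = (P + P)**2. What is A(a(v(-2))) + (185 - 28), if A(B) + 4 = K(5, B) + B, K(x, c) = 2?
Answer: 139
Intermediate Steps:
v(P) = -P**2 (v(P) = -(P + P)**2/4 = -4*P**2/4 = -P**2)
A(B) = -2 + B (A(B) = -4 + (2 + B) = -2 + B)
A(a(v(-2))) + (185 - 28) = (-2 + 4*(-1*(-2)**2)) + (185 - 28) = (-2 + 4*(-1*4)) + 157 = (-2 + 4*(-4)) + 157 = (-2 - 16) + 157 = -18 + 157 = 139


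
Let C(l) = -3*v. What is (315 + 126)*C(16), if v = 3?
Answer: -3969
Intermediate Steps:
C(l) = -9 (C(l) = -3*3 = -9)
(315 + 126)*C(16) = (315 + 126)*(-9) = 441*(-9) = -3969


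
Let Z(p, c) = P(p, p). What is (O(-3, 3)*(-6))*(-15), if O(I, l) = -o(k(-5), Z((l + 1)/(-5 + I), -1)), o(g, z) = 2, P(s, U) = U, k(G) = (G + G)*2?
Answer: -180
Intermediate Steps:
k(G) = 4*G (k(G) = (2*G)*2 = 4*G)
Z(p, c) = p
O(I, l) = -2 (O(I, l) = -1*2 = -2)
(O(-3, 3)*(-6))*(-15) = -2*(-6)*(-15) = 12*(-15) = -180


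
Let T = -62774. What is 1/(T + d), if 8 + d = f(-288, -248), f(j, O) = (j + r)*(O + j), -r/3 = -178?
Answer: -1/194638 ≈ -5.1377e-6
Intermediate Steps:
r = 534 (r = -3*(-178) = 534)
f(j, O) = (534 + j)*(O + j) (f(j, O) = (j + 534)*(O + j) = (534 + j)*(O + j))
d = -131864 (d = -8 + ((-288)**2 + 534*(-248) + 534*(-288) - 248*(-288)) = -8 + (82944 - 132432 - 153792 + 71424) = -8 - 131856 = -131864)
1/(T + d) = 1/(-62774 - 131864) = 1/(-194638) = -1/194638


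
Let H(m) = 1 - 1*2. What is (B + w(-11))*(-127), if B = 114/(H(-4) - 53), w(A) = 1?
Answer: 1270/9 ≈ 141.11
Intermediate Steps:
H(m) = -1 (H(m) = 1 - 2 = -1)
B = -19/9 (B = 114/(-1 - 53) = 114/(-54) = 114*(-1/54) = -19/9 ≈ -2.1111)
(B + w(-11))*(-127) = (-19/9 + 1)*(-127) = -10/9*(-127) = 1270/9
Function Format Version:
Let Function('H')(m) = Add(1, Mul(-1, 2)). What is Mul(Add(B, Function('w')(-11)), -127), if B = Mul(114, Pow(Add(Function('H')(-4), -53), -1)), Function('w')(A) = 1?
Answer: Rational(1270, 9) ≈ 141.11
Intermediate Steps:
Function('H')(m) = -1 (Function('H')(m) = Add(1, -2) = -1)
B = Rational(-19, 9) (B = Mul(114, Pow(Add(-1, -53), -1)) = Mul(114, Pow(-54, -1)) = Mul(114, Rational(-1, 54)) = Rational(-19, 9) ≈ -2.1111)
Mul(Add(B, Function('w')(-11)), -127) = Mul(Add(Rational(-19, 9), 1), -127) = Mul(Rational(-10, 9), -127) = Rational(1270, 9)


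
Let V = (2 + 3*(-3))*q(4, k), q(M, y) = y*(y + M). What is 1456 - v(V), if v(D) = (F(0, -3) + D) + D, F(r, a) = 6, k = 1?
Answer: 1520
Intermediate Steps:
q(M, y) = y*(M + y)
V = -35 (V = (2 + 3*(-3))*(1*(4 + 1)) = (2 - 9)*(1*5) = -7*5 = -35)
v(D) = 6 + 2*D (v(D) = (6 + D) + D = 6 + 2*D)
1456 - v(V) = 1456 - (6 + 2*(-35)) = 1456 - (6 - 70) = 1456 - 1*(-64) = 1456 + 64 = 1520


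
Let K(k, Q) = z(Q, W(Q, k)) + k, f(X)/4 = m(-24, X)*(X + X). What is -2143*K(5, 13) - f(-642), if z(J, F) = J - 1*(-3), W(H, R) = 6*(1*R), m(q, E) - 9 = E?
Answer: -3296091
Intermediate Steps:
m(q, E) = 9 + E
f(X) = 8*X*(9 + X) (f(X) = 4*((9 + X)*(X + X)) = 4*((9 + X)*(2*X)) = 4*(2*X*(9 + X)) = 8*X*(9 + X))
W(H, R) = 6*R
z(J, F) = 3 + J (z(J, F) = J + 3 = 3 + J)
K(k, Q) = 3 + Q + k (K(k, Q) = (3 + Q) + k = 3 + Q + k)
-2143*K(5, 13) - f(-642) = -2143*(3 + 13 + 5) - 8*(-642)*(9 - 642) = -2143*21 - 8*(-642)*(-633) = -45003 - 1*3251088 = -45003 - 3251088 = -3296091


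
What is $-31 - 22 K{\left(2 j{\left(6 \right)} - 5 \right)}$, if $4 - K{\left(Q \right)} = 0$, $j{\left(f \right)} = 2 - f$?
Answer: $-119$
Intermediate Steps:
$K{\left(Q \right)} = 4$ ($K{\left(Q \right)} = 4 - 0 = 4 + 0 = 4$)
$-31 - 22 K{\left(2 j{\left(6 \right)} - 5 \right)} = -31 - 88 = -119$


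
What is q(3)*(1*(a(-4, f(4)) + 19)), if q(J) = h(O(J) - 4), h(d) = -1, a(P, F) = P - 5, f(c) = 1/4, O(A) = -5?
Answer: -10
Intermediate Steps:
f(c) = ¼
a(P, F) = -5 + P
q(J) = -1
q(3)*(1*(a(-4, f(4)) + 19)) = -((-5 - 4) + 19) = -(-9 + 19) = -10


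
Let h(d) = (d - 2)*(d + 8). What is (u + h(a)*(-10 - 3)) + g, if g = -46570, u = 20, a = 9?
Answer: -48097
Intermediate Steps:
h(d) = (-2 + d)*(8 + d)
(u + h(a)*(-10 - 3)) + g = (20 + (-16 + 9**2 + 6*9)*(-10 - 3)) - 46570 = (20 + (-16 + 81 + 54)*(-13)) - 46570 = (20 + 119*(-13)) - 46570 = (20 - 1547) - 46570 = -1527 - 46570 = -48097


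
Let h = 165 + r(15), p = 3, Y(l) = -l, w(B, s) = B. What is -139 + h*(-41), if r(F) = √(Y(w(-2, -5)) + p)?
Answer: -6904 - 41*√5 ≈ -6995.7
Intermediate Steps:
r(F) = √5 (r(F) = √(-1*(-2) + 3) = √(2 + 3) = √5)
h = 165 + √5 ≈ 167.24
-139 + h*(-41) = -139 + (165 + √5)*(-41) = -139 + (-6765 - 41*√5) = -6904 - 41*√5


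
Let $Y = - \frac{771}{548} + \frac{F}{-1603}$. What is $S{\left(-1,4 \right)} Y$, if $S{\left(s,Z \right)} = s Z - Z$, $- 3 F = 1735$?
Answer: $\frac{5513918}{658833} \approx 8.3692$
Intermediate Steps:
$F = - \frac{1735}{3}$ ($F = \left(- \frac{1}{3}\right) 1735 = - \frac{1735}{3} \approx -578.33$)
$S{\left(s,Z \right)} = - Z + Z s$ ($S{\left(s,Z \right)} = Z s - Z = - Z + Z s$)
$Y = - \frac{2756959}{2635332}$ ($Y = - \frac{771}{548} - \frac{1735}{3 \left(-1603\right)} = \left(-771\right) \frac{1}{548} - - \frac{1735}{4809} = - \frac{771}{548} + \frac{1735}{4809} = - \frac{2756959}{2635332} \approx -1.0462$)
$S{\left(-1,4 \right)} Y = 4 \left(-1 - 1\right) \left(- \frac{2756959}{2635332}\right) = 4 \left(-2\right) \left(- \frac{2756959}{2635332}\right) = \left(-8\right) \left(- \frac{2756959}{2635332}\right) = \frac{5513918}{658833}$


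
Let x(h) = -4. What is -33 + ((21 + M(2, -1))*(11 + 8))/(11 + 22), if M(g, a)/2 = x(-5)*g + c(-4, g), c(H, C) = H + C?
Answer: -1070/33 ≈ -32.424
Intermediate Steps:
c(H, C) = C + H
M(g, a) = -8 - 6*g (M(g, a) = 2*(-4*g + (g - 4)) = 2*(-4*g + (-4 + g)) = 2*(-4 - 3*g) = -8 - 6*g)
-33 + ((21 + M(2, -1))*(11 + 8))/(11 + 22) = -33 + ((21 + (-8 - 6*2))*(11 + 8))/(11 + 22) = -33 + ((21 + (-8 - 12))*19)/33 = -33 + ((21 - 20)*19)/33 = -33 + (1*19)/33 = -33 + (1/33)*19 = -33 + 19/33 = -1070/33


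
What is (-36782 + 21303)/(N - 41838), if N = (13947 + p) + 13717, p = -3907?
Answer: 15479/18081 ≈ 0.85609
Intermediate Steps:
N = 23757 (N = (13947 - 3907) + 13717 = 10040 + 13717 = 23757)
(-36782 + 21303)/(N - 41838) = (-36782 + 21303)/(23757 - 41838) = -15479/(-18081) = -15479*(-1/18081) = 15479/18081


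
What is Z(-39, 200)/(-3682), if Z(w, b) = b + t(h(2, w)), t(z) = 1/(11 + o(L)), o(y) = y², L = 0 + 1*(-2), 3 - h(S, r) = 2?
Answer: -3001/55230 ≈ -0.054336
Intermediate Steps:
h(S, r) = 1 (h(S, r) = 3 - 1*2 = 3 - 2 = 1)
L = -2 (L = 0 - 2 = -2)
t(z) = 1/15 (t(z) = 1/(11 + (-2)²) = 1/(11 + 4) = 1/15)
Z(w, b) = 1/15 + b (Z(w, b) = b + 1/15 = 1/15 + b)
Z(-39, 200)/(-3682) = (1/15 + 200)/(-3682) = (3001/15)*(-1/3682) = -3001/55230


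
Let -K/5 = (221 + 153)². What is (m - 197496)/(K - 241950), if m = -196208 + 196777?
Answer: 196927/941330 ≈ 0.20920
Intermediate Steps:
m = 569
K = -699380 (K = -5*(221 + 153)² = -5*374² = -5*139876 = -699380)
(m - 197496)/(K - 241950) = (569 - 197496)/(-699380 - 241950) = -196927/(-941330) = -196927*(-1/941330) = 196927/941330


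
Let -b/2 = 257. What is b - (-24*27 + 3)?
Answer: 131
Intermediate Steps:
b = -514 (b = -2*257 = -514)
b - (-24*27 + 3) = -514 - (-24*27 + 3) = -514 - (-648 + 3) = -514 - 1*(-645) = -514 + 645 = 131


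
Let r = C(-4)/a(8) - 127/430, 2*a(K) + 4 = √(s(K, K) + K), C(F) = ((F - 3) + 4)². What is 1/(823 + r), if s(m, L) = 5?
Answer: 49226830/39288853683 + 369800*√13/39288853683 ≈ 0.0012869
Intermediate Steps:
C(F) = (1 + F)² (C(F) = ((-3 + F) + 4)² = (1 + F)²)
a(K) = -2 + √(5 + K)/2
r = -127/430 + 9/(-2 + √13/2) (r = (1 - 4)²/(-2 + √(5 + 8)/2) - 127/430 = (-3)²/(-2 + √13/2) - 127*1/430 = 9/(-2 + √13/2) - 127/430 = -127/430 + 9/(-2 + √13/2) ≈ -45.929)
1/(823 + r) = 1/(823 + (-10447/430 - 6*√13)) = 1/(343443/430 - 6*√13)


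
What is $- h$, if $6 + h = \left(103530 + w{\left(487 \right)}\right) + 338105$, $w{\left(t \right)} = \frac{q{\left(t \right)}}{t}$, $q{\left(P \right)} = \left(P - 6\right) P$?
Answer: $-442110$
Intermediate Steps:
$q{\left(P \right)} = P \left(-6 + P\right)$ ($q{\left(P \right)} = \left(P - 6\right) P = \left(-6 + P\right) P = P \left(-6 + P\right)$)
$w{\left(t \right)} = -6 + t$ ($w{\left(t \right)} = \frac{t \left(-6 + t\right)}{t} = -6 + t$)
$h = 442110$ ($h = -6 + \left(\left(103530 + \left(-6 + 487\right)\right) + 338105\right) = -6 + \left(\left(103530 + 481\right) + 338105\right) = -6 + \left(104011 + 338105\right) = -6 + 442116 = 442110$)
$- h = \left(-1\right) 442110 = -442110$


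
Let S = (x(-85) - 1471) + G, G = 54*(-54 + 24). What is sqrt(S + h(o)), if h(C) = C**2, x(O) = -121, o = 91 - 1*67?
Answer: 2*I*sqrt(659) ≈ 51.342*I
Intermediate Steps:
o = 24 (o = 91 - 67 = 24)
G = -1620 (G = 54*(-30) = -1620)
S = -3212 (S = (-121 - 1471) - 1620 = -1592 - 1620 = -3212)
sqrt(S + h(o)) = sqrt(-3212 + 24**2) = sqrt(-3212 + 576) = sqrt(-2636) = 2*I*sqrt(659)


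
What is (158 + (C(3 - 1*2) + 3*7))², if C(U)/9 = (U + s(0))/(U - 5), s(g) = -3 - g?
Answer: 134689/4 ≈ 33672.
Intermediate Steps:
C(U) = 9*(-3 + U)/(-5 + U) (C(U) = 9*((U + (-3 - 1*0))/(U - 5)) = 9*((U + (-3 + 0))/(-5 + U)) = 9*((U - 3)/(-5 + U)) = 9*((-3 + U)/(-5 + U)) = 9*(-3 + U)/(-5 + U))
(158 + (C(3 - 1*2) + 3*7))² = (158 + (9*(-3 + (3 - 1*2))/(-5 + (3 - 1*2)) + 3*7))² = (158 + (9*(-3 + (3 - 2))/(-5 + (3 - 2)) + 21))² = (158 + (9*(-3 + 1)/(-5 + 1) + 21))² = (158 + (9*(-2)/(-4) + 21))² = (158 + (9*(-¼)*(-2) + 21))² = (158 + (9/2 + 21))² = (158 + 51/2)² = (367/2)² = 134689/4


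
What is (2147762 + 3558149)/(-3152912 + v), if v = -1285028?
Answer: -5705911/4437940 ≈ -1.2857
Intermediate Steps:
(2147762 + 3558149)/(-3152912 + v) = (2147762 + 3558149)/(-3152912 - 1285028) = 5705911/(-4437940) = 5705911*(-1/4437940) = -5705911/4437940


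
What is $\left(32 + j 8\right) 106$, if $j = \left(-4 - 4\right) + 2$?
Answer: $-1696$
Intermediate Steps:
$j = -6$ ($j = -8 + 2 = -6$)
$\left(32 + j 8\right) 106 = \left(32 - 48\right) 106 = \left(-16\right) 106 = -1696$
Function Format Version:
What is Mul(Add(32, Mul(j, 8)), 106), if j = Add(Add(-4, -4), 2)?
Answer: -1696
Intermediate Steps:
j = -6 (j = Add(-8, 2) = -6)
Mul(Add(32, Mul(j, 8)), 106) = Mul(Add(32, Mul(-6, 8)), 106) = Mul(Add(32, -48), 106) = Mul(-16, 106) = -1696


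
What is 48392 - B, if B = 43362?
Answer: 5030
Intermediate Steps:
48392 - B = 48392 - 1*43362 = 48392 - 43362 = 5030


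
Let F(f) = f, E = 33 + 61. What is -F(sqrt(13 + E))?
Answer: -sqrt(107) ≈ -10.344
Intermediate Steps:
E = 94
-F(sqrt(13 + E)) = -sqrt(13 + 94) = -sqrt(107)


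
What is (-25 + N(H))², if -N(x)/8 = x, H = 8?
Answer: 7921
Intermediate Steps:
N(x) = -8*x
(-25 + N(H))² = (-25 - 8*8)² = (-25 - 64)² = (-89)² = 7921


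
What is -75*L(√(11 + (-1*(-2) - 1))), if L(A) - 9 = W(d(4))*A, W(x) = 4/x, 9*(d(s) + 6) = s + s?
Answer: -675 + 2700*√3/23 ≈ -471.67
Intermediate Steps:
d(s) = -6 + 2*s/9 (d(s) = -6 + (s + s)/9 = -6 + (2*s)/9 = -6 + 2*s/9)
L(A) = 9 - 18*A/23 (L(A) = 9 + (4/(-6 + (2/9)*4))*A = 9 + (4/(-6 + 8/9))*A = 9 + (4/(-46/9))*A = 9 + (4*(-9/46))*A = 9 - 18*A/23)
-75*L(√(11 + (-1*(-2) - 1))) = -75*(9 - 18*√(11 + (-1*(-2) - 1))/23) = -75*(9 - 18*√(11 + (2 - 1))/23) = -75*(9 - 18*√(11 + 1)/23) = -75*(9 - 36*√3/23) = -675 + 2700*√3/23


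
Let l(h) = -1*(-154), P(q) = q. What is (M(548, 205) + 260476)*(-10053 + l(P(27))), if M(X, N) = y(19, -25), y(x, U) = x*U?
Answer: -2573749899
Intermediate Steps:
y(x, U) = U*x
M(X, N) = -475 (M(X, N) = -25*19 = -475)
l(h) = 154
(M(548, 205) + 260476)*(-10053 + l(P(27))) = (-475 + 260476)*(-10053 + 154) = 260001*(-9899) = -2573749899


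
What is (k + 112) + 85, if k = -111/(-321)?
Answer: 21116/107 ≈ 197.35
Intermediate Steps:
k = 37/107 (k = -111*(-1/321) = 37/107 ≈ 0.34579)
(k + 112) + 85 = (37/107 + 112) + 85 = 12021/107 + 85 = 21116/107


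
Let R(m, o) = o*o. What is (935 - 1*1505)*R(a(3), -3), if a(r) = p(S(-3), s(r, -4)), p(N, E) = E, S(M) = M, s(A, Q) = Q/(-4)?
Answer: -5130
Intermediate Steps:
s(A, Q) = -Q/4 (s(A, Q) = Q*(-¼) = -Q/4)
a(r) = 1 (a(r) = -¼*(-4) = 1)
R(m, o) = o²
(935 - 1*1505)*R(a(3), -3) = (935 - 1*1505)*(-3)² = (935 - 1505)*9 = -570*9 = -5130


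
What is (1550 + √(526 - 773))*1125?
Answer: 1743750 + 1125*I*√247 ≈ 1.7438e+6 + 17681.0*I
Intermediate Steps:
(1550 + √(526 - 773))*1125 = (1550 + √(-247))*1125 = (1550 + I*√247)*1125 = 1743750 + 1125*I*√247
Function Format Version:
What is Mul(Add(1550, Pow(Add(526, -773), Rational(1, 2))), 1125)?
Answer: Add(1743750, Mul(1125, I, Pow(247, Rational(1, 2)))) ≈ Add(1.7438e+6, Mul(17681., I))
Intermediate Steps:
Mul(Add(1550, Pow(Add(526, -773), Rational(1, 2))), 1125) = Mul(Add(1550, Pow(-247, Rational(1, 2))), 1125) = Mul(Add(1550, Mul(I, Pow(247, Rational(1, 2)))), 1125) = Add(1743750, Mul(1125, I, Pow(247, Rational(1, 2))))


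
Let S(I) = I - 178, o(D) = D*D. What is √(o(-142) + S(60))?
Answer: √20046 ≈ 141.58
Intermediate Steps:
o(D) = D²
S(I) = -178 + I
√(o(-142) + S(60)) = √((-142)² + (-178 + 60)) = √(20164 - 118) = √20046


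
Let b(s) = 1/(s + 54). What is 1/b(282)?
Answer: 336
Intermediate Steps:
b(s) = 1/(54 + s)
1/b(282) = 1/(1/(54 + 282)) = 1/(1/336) = 336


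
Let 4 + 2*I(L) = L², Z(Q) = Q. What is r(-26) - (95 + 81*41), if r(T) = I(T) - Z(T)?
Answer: -3054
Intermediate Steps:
I(L) = -2 + L²/2
r(T) = -2 + T²/2 - T (r(T) = (-2 + T²/2) - T = -2 + T²/2 - T)
r(-26) - (95 + 81*41) = (-2 + (½)*(-26)² - 1*(-26)) - (95 + 81*41) = (-2 + (½)*676 + 26) - (95 + 3321) = (-2 + 338 + 26) - 1*3416 = 362 - 3416 = -3054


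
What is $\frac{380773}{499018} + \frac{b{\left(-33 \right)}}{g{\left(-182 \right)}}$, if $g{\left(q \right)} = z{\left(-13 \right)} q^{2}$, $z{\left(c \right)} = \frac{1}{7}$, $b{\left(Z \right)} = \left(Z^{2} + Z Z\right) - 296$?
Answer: $\frac{26355478}{22705319} \approx 1.1608$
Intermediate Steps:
$b{\left(Z \right)} = -296 + 2 Z^{2}$ ($b{\left(Z \right)} = \left(Z^{2} + Z^{2}\right) - 296 = 2 Z^{2} - 296 = -296 + 2 Z^{2}$)
$z{\left(c \right)} = \frac{1}{7}$
$g{\left(q \right)} = \frac{q^{2}}{7}$
$\frac{380773}{499018} + \frac{b{\left(-33 \right)}}{g{\left(-182 \right)}} = \frac{380773}{499018} + \frac{-296 + 2 \left(-33\right)^{2}}{\frac{1}{7} \left(-182\right)^{2}} = 380773 \cdot \frac{1}{499018} + \frac{-296 + 2 \cdot 1089}{\frac{1}{7} \cdot 33124} = \frac{380773}{499018} + \frac{-296 + 2178}{4732} = \frac{380773}{499018} + 1882 \cdot \frac{1}{4732} = \frac{380773}{499018} + \frac{941}{2366} = \frac{26355478}{22705319}$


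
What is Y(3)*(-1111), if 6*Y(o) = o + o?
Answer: -1111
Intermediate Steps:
Y(o) = o/3 (Y(o) = (o + o)/6 = (2*o)/6 = o/3)
Y(3)*(-1111) = ((1/3)*3)*(-1111) = 1*(-1111) = -1111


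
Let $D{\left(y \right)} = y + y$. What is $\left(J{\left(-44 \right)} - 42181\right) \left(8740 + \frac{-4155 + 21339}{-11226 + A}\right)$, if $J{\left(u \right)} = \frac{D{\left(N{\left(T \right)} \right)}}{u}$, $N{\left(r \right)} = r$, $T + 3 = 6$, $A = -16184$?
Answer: $- \frac{11114764762738}{30151} \approx -3.6864 \cdot 10^{8}$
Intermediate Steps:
$T = 3$ ($T = -3 + 6 = 3$)
$D{\left(y \right)} = 2 y$
$J{\left(u \right)} = \frac{6}{u}$ ($J{\left(u \right)} = \frac{2 \cdot 3}{u} = \frac{6}{u}$)
$\left(J{\left(-44 \right)} - 42181\right) \left(8740 + \frac{-4155 + 21339}{-11226 + A}\right) = \left(\frac{6}{-44} - 42181\right) \left(8740 + \frac{-4155 + 21339}{-11226 - 16184}\right) = \left(6 \left(- \frac{1}{44}\right) - 42181\right) \left(8740 + \frac{17184}{-27410}\right) = \left(- \frac{3}{22} - 42181\right) \left(8740 + 17184 \left(- \frac{1}{27410}\right)\right) = - \frac{927985 \left(8740 - \frac{8592}{13705}\right)}{22} = \left(- \frac{927985}{22}\right) \frac{119773108}{13705} = - \frac{11114764762738}{30151}$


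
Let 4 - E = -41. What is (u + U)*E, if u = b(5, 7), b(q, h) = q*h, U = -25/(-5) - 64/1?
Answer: -1080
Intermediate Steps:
E = 45 (E = 4 - 1*(-41) = 4 + 41 = 45)
U = -59 (U = -25*(-⅕) - 64*1 = 5 - 64 = -59)
b(q, h) = h*q
u = 35 (u = 7*5 = 35)
(u + U)*E = (35 - 59)*45 = -24*45 = -1080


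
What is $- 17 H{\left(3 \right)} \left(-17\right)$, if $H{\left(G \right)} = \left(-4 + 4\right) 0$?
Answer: $0$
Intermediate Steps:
$H{\left(G \right)} = 0$ ($H{\left(G \right)} = 0 \cdot 0 = 0$)
$- 17 H{\left(3 \right)} \left(-17\right) = \left(-17\right) 0 \left(-17\right) = 0 \left(-17\right) = 0$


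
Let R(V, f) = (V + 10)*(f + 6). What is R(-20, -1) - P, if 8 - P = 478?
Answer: 420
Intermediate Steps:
P = -470 (P = 8 - 1*478 = 8 - 478 = -470)
R(V, f) = (6 + f)*(10 + V) (R(V, f) = (10 + V)*(6 + f) = (6 + f)*(10 + V))
R(-20, -1) - P = (60 + 6*(-20) + 10*(-1) - 20*(-1)) - 1*(-470) = (60 - 120 - 10 + 20) + 470 = -50 + 470 = 420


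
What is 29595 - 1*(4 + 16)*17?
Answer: 29255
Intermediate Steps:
29595 - 1*(4 + 16)*17 = 29595 - 1*20*17 = 29595 - 20*17 = 29595 - 1*340 = 29595 - 340 = 29255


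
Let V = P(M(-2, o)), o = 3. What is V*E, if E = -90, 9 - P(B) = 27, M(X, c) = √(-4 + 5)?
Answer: 1620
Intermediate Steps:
M(X, c) = 1 (M(X, c) = √1 = 1)
P(B) = -18 (P(B) = 9 - 1*27 = 9 - 27 = -18)
V = -18
V*E = -18*(-90) = 1620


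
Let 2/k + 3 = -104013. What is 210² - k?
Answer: 2293552801/52008 ≈ 44100.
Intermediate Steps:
k = -1/52008 (k = 2/(-3 - 104013) = 2/(-104016) = 2*(-1/104016) = -1/52008 ≈ -1.9228e-5)
210² - k = 210² - 1*(-1/52008) = 44100 + 1/52008 = 2293552801/52008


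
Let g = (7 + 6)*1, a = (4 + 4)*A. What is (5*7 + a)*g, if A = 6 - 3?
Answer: 767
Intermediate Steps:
A = 3
a = 24 (a = (4 + 4)*3 = 8*3 = 24)
g = 13 (g = 13*1 = 13)
(5*7 + a)*g = (5*7 + 24)*13 = (35 + 24)*13 = 59*13 = 767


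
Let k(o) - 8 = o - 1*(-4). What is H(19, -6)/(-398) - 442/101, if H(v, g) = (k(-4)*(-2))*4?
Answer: -84726/20099 ≈ -4.2154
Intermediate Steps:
k(o) = 12 + o (k(o) = 8 + (o - 1*(-4)) = 8 + (o + 4) = 8 + (4 + o) = 12 + o)
H(v, g) = -64 (H(v, g) = ((12 - 4)*(-2))*4 = (8*(-2))*4 = -16*4 = -64)
H(19, -6)/(-398) - 442/101 = -64/(-398) - 442/101 = -64*(-1/398) - 442*1/101 = 32/199 - 442/101 = -84726/20099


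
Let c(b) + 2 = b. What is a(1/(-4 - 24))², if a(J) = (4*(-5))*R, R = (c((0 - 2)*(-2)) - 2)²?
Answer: 0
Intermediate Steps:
c(b) = -2 + b
R = 0 (R = ((-2 + (0 - 2)*(-2)) - 2)² = ((-2 - 2*(-2)) - 2)² = ((-2 + 4) - 2)² = (2 - 2)² = 0² = 0)
a(J) = 0 (a(J) = (4*(-5))*0 = -20*0 = 0)
a(1/(-4 - 24))² = 0² = 0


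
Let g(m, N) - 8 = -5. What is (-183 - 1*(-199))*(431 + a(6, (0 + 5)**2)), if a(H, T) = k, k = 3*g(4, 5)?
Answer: 7040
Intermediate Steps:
g(m, N) = 3 (g(m, N) = 8 - 5 = 3)
k = 9 (k = 3*3 = 9)
a(H, T) = 9
(-183 - 1*(-199))*(431 + a(6, (0 + 5)**2)) = (-183 - 1*(-199))*(431 + 9) = (-183 + 199)*440 = 16*440 = 7040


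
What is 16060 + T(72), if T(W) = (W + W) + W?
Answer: 16276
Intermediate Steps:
T(W) = 3*W (T(W) = 2*W + W = 3*W)
16060 + T(72) = 16060 + 3*72 = 16060 + 216 = 16276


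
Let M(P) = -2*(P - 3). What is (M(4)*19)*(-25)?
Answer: 950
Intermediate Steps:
M(P) = 6 - 2*P (M(P) = -2*(-3 + P) = 6 - 2*P)
(M(4)*19)*(-25) = ((6 - 2*4)*19)*(-25) = ((6 - 8)*19)*(-25) = -2*19*(-25) = -38*(-25) = 950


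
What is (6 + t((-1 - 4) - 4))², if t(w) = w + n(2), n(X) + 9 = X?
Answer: 100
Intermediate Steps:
n(X) = -9 + X
t(w) = -7 + w (t(w) = w + (-9 + 2) = w - 7 = -7 + w)
(6 + t((-1 - 4) - 4))² = (6 + (-7 + ((-1 - 4) - 4)))² = (6 + (-7 + (-5 - 4)))² = (6 + (-7 - 9))² = (6 - 16)² = (-10)² = 100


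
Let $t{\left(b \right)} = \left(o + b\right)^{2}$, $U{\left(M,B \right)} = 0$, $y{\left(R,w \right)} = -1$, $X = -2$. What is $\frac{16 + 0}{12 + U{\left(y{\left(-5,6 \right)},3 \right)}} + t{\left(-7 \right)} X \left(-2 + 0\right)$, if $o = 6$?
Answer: $\frac{16}{3} \approx 5.3333$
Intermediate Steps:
$t{\left(b \right)} = \left(6 + b\right)^{2}$
$\frac{16 + 0}{12 + U{\left(y{\left(-5,6 \right)},3 \right)}} + t{\left(-7 \right)} X \left(-2 + 0\right) = \frac{16 + 0}{12 + 0} + \left(6 - 7\right)^{2} \left(- 2 \left(-2 + 0\right)\right) = \frac{16}{12} + \left(-1\right)^{2} \left(\left(-2\right) \left(-2\right)\right) = 16 \cdot \frac{1}{12} + 1 \cdot 4 = \frac{4}{3} + 4 = \frac{16}{3}$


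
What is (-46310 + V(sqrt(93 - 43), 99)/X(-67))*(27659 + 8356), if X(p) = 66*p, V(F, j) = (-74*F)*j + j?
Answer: -223492631145/134 + 19988325*sqrt(2)/67 ≈ -1.6674e+9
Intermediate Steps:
V(F, j) = j - 74*F*j (V(F, j) = -74*F*j + j = j - 74*F*j)
(-46310 + V(sqrt(93 - 43), 99)/X(-67))*(27659 + 8356) = (-46310 + (99*(1 - 74*sqrt(93 - 43)))/((66*(-67))))*(27659 + 8356) = (-46310 + (99*(1 - 370*sqrt(2)))/(-4422))*36015 = (-46310 + (99*(1 - 370*sqrt(2)))*(-1/4422))*36015 = (-46310 + (99 - 36630*sqrt(2))*(-1/4422))*36015 = (-46310 + (-3/134 + 555*sqrt(2)/67))*36015 = (-6205543/134 + 555*sqrt(2)/67)*36015 = -223492631145/134 + 19988325*sqrt(2)/67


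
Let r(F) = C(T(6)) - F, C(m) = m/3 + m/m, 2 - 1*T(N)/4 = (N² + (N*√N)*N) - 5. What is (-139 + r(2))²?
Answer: 411712/9 + 17152*√6 ≈ 87759.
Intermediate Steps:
T(N) = 28 - 4*N² - 4*N^(5/2) (T(N) = 8 - 4*((N² + (N*√N)*N) - 5) = 8 - 4*((N² + N^(3/2)*N) - 5) = 8 - 4*((N² + N^(5/2)) - 5) = 8 - 4*(-5 + N² + N^(5/2)) = 8 + (20 - 4*N² - 4*N^(5/2)) = 28 - 4*N² - 4*N^(5/2))
C(m) = 1 + m/3 (C(m) = m*(⅓) + 1 = m/3 + 1 = 1 + m/3)
r(F) = -113/3 - F - 48*√6 (r(F) = (1 + (28 - 4*6² - 144*√6)/3) - F = (1 + (28 - 4*36 - 144*√6)/3) - F = (1 + (28 - 144 - 144*√6)/3) - F = (1 + (-116 - 144*√6)/3) - F = (1 + (-116/3 - 48*√6)) - F = (-113/3 - 48*√6) - F = -113/3 - F - 48*√6)
(-139 + r(2))² = (-139 + (-113/3 - 1*2 - 48*√6))² = (-139 + (-113/3 - 2 - 48*√6))² = (-139 + (-119/3 - 48*√6))² = (-536/3 - 48*√6)²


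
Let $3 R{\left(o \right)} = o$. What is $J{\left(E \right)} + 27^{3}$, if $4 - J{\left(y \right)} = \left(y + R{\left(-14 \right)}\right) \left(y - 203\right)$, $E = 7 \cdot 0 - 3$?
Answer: $\frac{54323}{3} \approx 18108.0$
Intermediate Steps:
$R{\left(o \right)} = \frac{o}{3}$
$E = -3$ ($E = 0 - 3 = -3$)
$J{\left(y \right)} = 4 - \left(-203 + y\right) \left(- \frac{14}{3} + y\right)$ ($J{\left(y \right)} = 4 - \left(y + \frac{1}{3} \left(-14\right)\right) \left(y - 203\right) = 4 - \left(y - \frac{14}{3}\right) \left(-203 + y\right) = 4 - \left(- \frac{14}{3} + y\right) \left(-203 + y\right) = 4 - \left(-203 + y\right) \left(- \frac{14}{3} + y\right)$)
$J{\left(E \right)} + 27^{3} = \left(- \frac{2830}{3} - \left(-3\right)^{2} + \frac{623}{3} \left(-3\right)\right) + 27^{3} = \left(- \frac{2830}{3} - 9 - 623\right) + 19683 = - \frac{4726}{3} + 19683 = \frac{54323}{3}$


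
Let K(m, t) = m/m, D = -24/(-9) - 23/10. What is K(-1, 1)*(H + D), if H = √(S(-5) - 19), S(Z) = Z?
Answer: 11/30 + 2*I*√6 ≈ 0.36667 + 4.899*I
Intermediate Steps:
D = 11/30 (D = -24*(-⅑) - 23*⅒ = 8/3 - 23/10 = 11/30 ≈ 0.36667)
K(m, t) = 1
H = 2*I*√6 (H = √(-5 - 19) = √(-24) = 2*I*√6 ≈ 4.899*I)
K(-1, 1)*(H + D) = 1*(2*I*√6 + 11/30) = 1*(11/30 + 2*I*√6) = 11/30 + 2*I*√6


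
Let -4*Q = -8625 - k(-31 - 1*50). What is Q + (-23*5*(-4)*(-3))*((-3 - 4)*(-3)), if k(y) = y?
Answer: -26844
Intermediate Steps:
Q = 2136 (Q = -(-8625 - (-31 - 1*50))/4 = -(-8625 - (-31 - 50))/4 = -(-8625 - 1*(-81))/4 = -(-8625 + 81)/4 = -¼*(-8544) = 2136)
Q + (-23*5*(-4)*(-3))*((-3 - 4)*(-3)) = 2136 + (-23*5*(-4)*(-3))*((-3 - 4)*(-3)) = 2136 + (-(-460)*(-3))*(-7*(-3)) = 2136 - 23*60*21 = 2136 - 1380*21 = 2136 - 28980 = -26844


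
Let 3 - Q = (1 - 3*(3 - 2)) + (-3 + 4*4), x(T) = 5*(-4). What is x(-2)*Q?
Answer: 160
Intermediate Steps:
x(T) = -20
Q = -8 (Q = 3 - ((1 - 3*(3 - 2)) + (-3 + 4*4)) = 3 - ((1 - 3*1) + (-3 + 16)) = 3 - ((1 - 3) + 13) = 3 - (-2 + 13) = 3 - 1*11 = 3 - 11 = -8)
x(-2)*Q = -20*(-8) = 160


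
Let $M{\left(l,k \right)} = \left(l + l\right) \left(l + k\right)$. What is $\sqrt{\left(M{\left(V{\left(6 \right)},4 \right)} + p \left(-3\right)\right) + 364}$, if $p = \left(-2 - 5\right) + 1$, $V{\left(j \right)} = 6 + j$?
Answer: $\sqrt{766} \approx 27.677$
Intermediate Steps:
$M{\left(l,k \right)} = 2 l \left(k + l\right)$
$p = -6$ ($p = -7 + 1 = -6$)
$\sqrt{\left(M{\left(V{\left(6 \right)},4 \right)} + p \left(-3\right)\right) + 364} = \sqrt{\left(2 \left(6 + 6\right) \left(4 + \left(6 + 6\right)\right) - -18\right) + 364} = \sqrt{\left(2 \cdot 12 \left(4 + 12\right) + 18\right) + 364} = \sqrt{\left(2 \cdot 12 \cdot 16 + 18\right) + 364} = \sqrt{\left(384 + 18\right) + 364} = \sqrt{402 + 364} = \sqrt{766}$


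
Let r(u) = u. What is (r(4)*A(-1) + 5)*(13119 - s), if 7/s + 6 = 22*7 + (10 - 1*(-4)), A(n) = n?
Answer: 2125271/162 ≈ 13119.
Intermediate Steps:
s = 7/162 (s = 7/(-6 + (22*7 + (10 - 1*(-4)))) = 7/(-6 + (154 + (10 + 4))) = 7/(-6 + (154 + 14)) = 7/(-6 + 168) = 7/162 ≈ 0.043210)
(r(4)*A(-1) + 5)*(13119 - s) = (4*(-1) + 5)*(13119 - 1*7/162) = (-4 + 5)*(13119 - 7/162) = 1*(2125271/162) = 2125271/162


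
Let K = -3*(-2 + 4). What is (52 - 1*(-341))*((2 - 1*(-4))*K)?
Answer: -14148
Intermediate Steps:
K = -6 (K = -3*2 = -6)
(52 - 1*(-341))*((2 - 1*(-4))*K) = (52 - 1*(-341))*((2 - 1*(-4))*(-6)) = (52 + 341)*((2 + 4)*(-6)) = 393*(6*(-6)) = 393*(-36) = -14148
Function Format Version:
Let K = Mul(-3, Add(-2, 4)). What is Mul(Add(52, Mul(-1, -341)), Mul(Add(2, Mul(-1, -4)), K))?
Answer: -14148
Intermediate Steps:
K = -6 (K = Mul(-3, 2) = -6)
Mul(Add(52, Mul(-1, -341)), Mul(Add(2, Mul(-1, -4)), K)) = Mul(Add(52, Mul(-1, -341)), Mul(Add(2, Mul(-1, -4)), -6)) = Mul(Add(52, 341), Mul(Add(2, 4), -6)) = Mul(393, Mul(6, -6)) = Mul(393, -36) = -14148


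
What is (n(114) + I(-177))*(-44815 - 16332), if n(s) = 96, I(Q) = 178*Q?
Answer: 1920627270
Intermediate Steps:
(n(114) + I(-177))*(-44815 - 16332) = (96 + 178*(-177))*(-44815 - 16332) = (96 - 31506)*(-61147) = -31410*(-61147) = 1920627270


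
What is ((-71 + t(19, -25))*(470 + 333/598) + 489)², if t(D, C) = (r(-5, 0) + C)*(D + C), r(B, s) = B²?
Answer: 387557534163361/357604 ≈ 1.0838e+9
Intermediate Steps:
t(D, C) = (25 + C)*(C + D) (t(D, C) = ((-5)² + C)*(D + C) = (25 + C)*(C + D))
((-71 + t(19, -25))*(470 + 333/598) + 489)² = ((-71 + ((-25)² + 25*(-25) + 25*19 - 25*19))*(470 + 333/598) + 489)² = ((-71 + (625 - 625 + 475 - 475))*(470 + 333*(1/598)) + 489)² = ((-71 + 0)*(470 + 333/598) + 489)² = (-71*281393/598 + 489)² = (-19978903/598 + 489)² = (-19686481/598)² = 387557534163361/357604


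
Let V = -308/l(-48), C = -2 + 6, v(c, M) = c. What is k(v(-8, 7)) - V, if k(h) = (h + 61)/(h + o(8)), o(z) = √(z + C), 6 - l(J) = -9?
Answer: 2414/195 - 53*√3/26 ≈ 8.8488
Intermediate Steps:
C = 4
l(J) = 15 (l(J) = 6 - 1*(-9) = 6 + 9 = 15)
o(z) = √(4 + z) (o(z) = √(z + 4) = √(4 + z))
k(h) = (61 + h)/(h + 2*√3) (k(h) = (h + 61)/(h + √(4 + 8)) = (61 + h)/(h + √12) = (61 + h)/(h + 2*√3))
V = -308/15 ≈ -20.533
k(v(-8, 7)) - V = (61 - 8)/(-8 + 2*√3) - 1*(-308/15) = 53/(-8 + 2*√3) + 308/15 = 308/15 + 53/(-8 + 2*√3)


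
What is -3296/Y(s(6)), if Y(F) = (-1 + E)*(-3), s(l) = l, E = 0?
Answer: -3296/3 ≈ -1098.7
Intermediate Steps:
Y(F) = 3 (Y(F) = (-1 + 0)*(-3) = -1*(-3) = 3)
-3296/Y(s(6)) = -3296/3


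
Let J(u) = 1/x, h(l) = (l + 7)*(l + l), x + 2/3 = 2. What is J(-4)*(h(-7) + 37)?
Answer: 111/4 ≈ 27.750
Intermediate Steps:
x = 4/3 (x = -2/3 + 2 = 4/3 ≈ 1.3333)
h(l) = 2*l*(7 + l) (h(l) = (7 + l)*(2*l) = 2*l*(7 + l))
J(u) = 3/4 (J(u) = 1/(4/3) = 3/4)
J(-4)*(h(-7) + 37) = 3*(2*(-7)*(7 - 7) + 37)/4 = 3*(2*(-7)*0 + 37)/4 = 3*(0 + 37)/4 = (3/4)*37 = 111/4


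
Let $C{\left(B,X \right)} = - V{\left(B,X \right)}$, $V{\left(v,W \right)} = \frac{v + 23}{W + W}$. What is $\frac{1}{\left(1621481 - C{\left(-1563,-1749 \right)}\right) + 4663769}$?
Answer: $\frac{159}{999354820} \approx 1.591 \cdot 10^{-7}$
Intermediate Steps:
$V{\left(v,W \right)} = \frac{23 + v}{2 W}$
$C{\left(B,X \right)} = - \frac{23 + B}{2 X}$
$\frac{1}{\left(1621481 - C{\left(-1563,-1749 \right)}\right) + 4663769} = \frac{1}{\left(1621481 - \frac{-23 - -1563}{2 \left(-1749\right)}\right) + 4663769} = \frac{1}{\left(1621481 - \frac{1}{2} \left(- \frac{1}{1749}\right) \left(-23 + 1563\right)\right) + 4663769} = \frac{1}{\left(1621481 - \frac{1}{2} \left(- \frac{1}{1749}\right) 1540\right) + 4663769} = \frac{1}{\left(1621481 - - \frac{70}{159}\right) + 4663769} = \frac{1}{\left(1621481 + \frac{70}{159}\right) + 4663769} = \frac{1}{\frac{257815549}{159} + 4663769} = \frac{1}{\frac{999354820}{159}} = \frac{159}{999354820}$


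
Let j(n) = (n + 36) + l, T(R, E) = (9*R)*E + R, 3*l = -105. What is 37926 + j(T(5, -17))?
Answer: 37167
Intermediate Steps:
l = -35 (l = (1/3)*(-105) = -35)
T(R, E) = R + 9*E*R (T(R, E) = 9*E*R + R = R + 9*E*R)
j(n) = 1 + n (j(n) = (n + 36) - 35 = (36 + n) - 35 = 1 + n)
37926 + j(T(5, -17)) = 37926 + (1 + 5*(1 + 9*(-17))) = 37926 + (1 + 5*(1 - 153)) = 37926 + (1 + 5*(-152)) = 37926 + (1 - 760) = 37926 - 759 = 37167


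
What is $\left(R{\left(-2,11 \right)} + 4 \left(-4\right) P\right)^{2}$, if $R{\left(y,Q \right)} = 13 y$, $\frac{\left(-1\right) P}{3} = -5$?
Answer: $70756$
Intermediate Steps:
$P = 15$ ($P = \left(-3\right) \left(-5\right) = 15$)
$\left(R{\left(-2,11 \right)} + 4 \left(-4\right) P\right)^{2} = \left(13 \left(-2\right) + 4 \left(-4\right) 15\right)^{2} = \left(-26 - 240\right)^{2} = \left(-266\right)^{2} = 70756$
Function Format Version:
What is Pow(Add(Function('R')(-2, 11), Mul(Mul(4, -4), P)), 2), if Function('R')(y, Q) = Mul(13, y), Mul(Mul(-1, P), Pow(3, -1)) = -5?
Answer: 70756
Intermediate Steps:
P = 15 (P = Mul(-3, -5) = 15)
Pow(Add(Function('R')(-2, 11), Mul(Mul(4, -4), P)), 2) = Pow(Add(Mul(13, -2), Mul(Mul(4, -4), 15)), 2) = Pow(Add(-26, Mul(-16, 15)), 2) = Pow(Add(-26, -240), 2) = Pow(-266, 2) = 70756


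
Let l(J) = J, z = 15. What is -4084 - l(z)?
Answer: -4099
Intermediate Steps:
-4084 - l(z) = -4084 - 1*15 = -4084 - 15 = -4099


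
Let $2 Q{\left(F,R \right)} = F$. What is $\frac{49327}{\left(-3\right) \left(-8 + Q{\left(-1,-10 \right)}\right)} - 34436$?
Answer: $- \frac{1657582}{51} \approx -32502.0$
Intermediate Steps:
$Q{\left(F,R \right)} = \frac{F}{2}$
$\frac{49327}{\left(-3\right) \left(-8 + Q{\left(-1,-10 \right)}\right)} - 34436 = \frac{49327}{\left(-3\right) \left(-8 + \frac{1}{2} \left(-1\right)\right)} - 34436 = \frac{49327}{\left(-3\right) \left(-8 - \frac{1}{2}\right)} - 34436 = \frac{49327}{\left(-3\right) \left(- \frac{17}{2}\right)} - 34436 = \frac{49327}{\frac{51}{2}} - 34436 = 49327 \cdot \frac{2}{51} - 34436 = \frac{98654}{51} - 34436 = - \frac{1657582}{51}$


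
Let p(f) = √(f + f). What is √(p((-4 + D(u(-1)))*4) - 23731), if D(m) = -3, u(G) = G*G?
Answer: √(-23731 + 2*I*√14) ≈ 0.024 + 154.05*I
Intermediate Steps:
u(G) = G²
p(f) = √2*√f (p(f) = √(2*f) = √2*√f)
√(p((-4 + D(u(-1)))*4) - 23731) = √(√2*√((-4 - 3)*4) - 23731) = √(√2*√(-7*4) - 23731) = √(√2*√(-28) - 23731) = √(√2*(2*I*√7) - 23731) = √(2*I*√14 - 23731) = √(-23731 + 2*I*√14)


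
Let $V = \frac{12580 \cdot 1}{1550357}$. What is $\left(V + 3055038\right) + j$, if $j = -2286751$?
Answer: $\frac{1191119141039}{1550357} \approx 7.6829 \cdot 10^{5}$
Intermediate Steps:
$V = \frac{12580}{1550357}$ ($V = 12580 \cdot \frac{1}{1550357} = \frac{12580}{1550357} \approx 0.0081143$)
$\left(V + 3055038\right) + j = \left(\frac{12580}{1550357} + 3055038\right) - 2286751 = \frac{4736399561146}{1550357} - 2286751 = \frac{1191119141039}{1550357}$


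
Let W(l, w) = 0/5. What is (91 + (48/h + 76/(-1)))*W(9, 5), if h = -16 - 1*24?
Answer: 0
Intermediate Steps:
W(l, w) = 0 (W(l, w) = 0*(⅕) = 0)
h = -40 (h = -16 - 24 = -40)
(91 + (48/h + 76/(-1)))*W(9, 5) = (91 + (48/(-40) + 76/(-1)))*0 = (91 + (48*(-1/40) + 76*(-1)))*0 = (91 + (-6/5 - 76))*0 = (91 - 386/5)*0 = (69/5)*0 = 0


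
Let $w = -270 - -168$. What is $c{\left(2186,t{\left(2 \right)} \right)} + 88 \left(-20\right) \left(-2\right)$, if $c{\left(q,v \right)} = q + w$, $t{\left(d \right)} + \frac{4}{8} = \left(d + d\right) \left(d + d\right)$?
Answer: $5604$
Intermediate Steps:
$w = -102$ ($w = -270 + 168 = -102$)
$t{\left(d \right)} = - \frac{1}{2} + 4 d^{2}$ ($t{\left(d \right)} = - \frac{1}{2} + \left(d + d\right) \left(d + d\right) = - \frac{1}{2} + 2 d 2 d = - \frac{1}{2} + 4 d^{2}$)
$c{\left(q,v \right)} = -102 + q$ ($c{\left(q,v \right)} = q - 102 = -102 + q$)
$c{\left(2186,t{\left(2 \right)} \right)} + 88 \left(-20\right) \left(-2\right) = \left(-102 + 2186\right) + 88 \left(-20\right) \left(-2\right) = 2084 - -3520 = 2084 + 3520 = 5604$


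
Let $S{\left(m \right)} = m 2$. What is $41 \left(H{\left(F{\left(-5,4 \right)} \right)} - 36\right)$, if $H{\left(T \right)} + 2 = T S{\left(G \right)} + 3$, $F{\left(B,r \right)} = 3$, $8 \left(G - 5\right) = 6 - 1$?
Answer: $- \frac{205}{4} \approx -51.25$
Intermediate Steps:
$G = \frac{45}{8}$ ($G = 5 + \frac{6 - 1}{8} = 5 + \frac{1}{8} \cdot 5 = 5 + \frac{5}{8} = \frac{45}{8} \approx 5.625$)
$S{\left(m \right)} = 2 m$
$H{\left(T \right)} = 1 + \frac{45 T}{4}$ ($H{\left(T \right)} = -2 + \left(T 2 \cdot \frac{45}{8} + 3\right) = -2 + \left(T \frac{45}{4} + 3\right) = -2 + \left(\frac{45 T}{4} + 3\right) = -2 + \left(3 + \frac{45 T}{4}\right) = 1 + \frac{45 T}{4}$)
$41 \left(H{\left(F{\left(-5,4 \right)} \right)} - 36\right) = 41 \left(\left(1 + \frac{45}{4} \cdot 3\right) - 36\right) = 41 \left(\left(1 + \frac{135}{4}\right) - 36\right) = 41 \left(\frac{139}{4} - 36\right) = 41 \left(- \frac{5}{4}\right) = - \frac{205}{4}$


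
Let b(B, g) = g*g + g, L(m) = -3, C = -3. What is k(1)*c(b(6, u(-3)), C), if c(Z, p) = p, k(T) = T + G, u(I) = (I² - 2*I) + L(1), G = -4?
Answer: 9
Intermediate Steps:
u(I) = -3 + I² - 2*I (u(I) = (I² - 2*I) - 3 = -3 + I² - 2*I)
k(T) = -4 + T (k(T) = T - 4 = -4 + T)
b(B, g) = g + g² (b(B, g) = g² + g = g + g²)
k(1)*c(b(6, u(-3)), C) = (-4 + 1)*(-3) = -3*(-3) = 9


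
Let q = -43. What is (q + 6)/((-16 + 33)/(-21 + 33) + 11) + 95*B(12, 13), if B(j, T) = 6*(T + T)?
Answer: 2207736/149 ≈ 14817.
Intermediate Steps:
B(j, T) = 12*T (B(j, T) = 6*(2*T) = 12*T)
(q + 6)/((-16 + 33)/(-21 + 33) + 11) + 95*B(12, 13) = (-43 + 6)/((-16 + 33)/(-21 + 33) + 11) + 95*(12*13) = -37/(17/12 + 11) + 95*156 = -37/(17*(1/12) + 11) + 14820 = -37/(17/12 + 11) + 14820 = -37/149/12 + 14820 = -37*12/149 + 14820 = -444/149 + 14820 = 2207736/149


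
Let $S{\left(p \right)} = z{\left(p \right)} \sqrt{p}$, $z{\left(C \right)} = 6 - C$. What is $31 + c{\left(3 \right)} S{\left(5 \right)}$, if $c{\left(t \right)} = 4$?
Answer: $31 + 4 \sqrt{5} \approx 39.944$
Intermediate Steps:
$S{\left(p \right)} = \sqrt{p} \left(6 - p\right)$ ($S{\left(p \right)} = \left(6 - p\right) \sqrt{p} = \sqrt{p} \left(6 - p\right)$)
$31 + c{\left(3 \right)} S{\left(5 \right)} = 31 + 4 \sqrt{5} \left(6 - 5\right) = 31 + 4 \sqrt{5} \cdot 1 = 31 + 4 \sqrt{5}$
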